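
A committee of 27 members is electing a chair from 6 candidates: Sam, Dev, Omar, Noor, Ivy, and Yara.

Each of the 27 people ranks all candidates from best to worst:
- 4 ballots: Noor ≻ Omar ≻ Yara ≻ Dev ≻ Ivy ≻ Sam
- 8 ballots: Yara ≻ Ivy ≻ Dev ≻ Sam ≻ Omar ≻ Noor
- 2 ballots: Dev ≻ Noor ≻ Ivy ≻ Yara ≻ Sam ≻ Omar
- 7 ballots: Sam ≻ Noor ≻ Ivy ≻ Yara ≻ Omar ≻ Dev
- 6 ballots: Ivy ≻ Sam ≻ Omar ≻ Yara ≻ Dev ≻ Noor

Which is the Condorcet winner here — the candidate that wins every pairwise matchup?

Ivy

Ivy vs Sam: 20–7
Ivy vs Dev: 21–6
Ivy vs Omar: 23–4
Ivy vs Noor: 14–13
Ivy vs Yara: 15–12
Ivy beats every other candidate.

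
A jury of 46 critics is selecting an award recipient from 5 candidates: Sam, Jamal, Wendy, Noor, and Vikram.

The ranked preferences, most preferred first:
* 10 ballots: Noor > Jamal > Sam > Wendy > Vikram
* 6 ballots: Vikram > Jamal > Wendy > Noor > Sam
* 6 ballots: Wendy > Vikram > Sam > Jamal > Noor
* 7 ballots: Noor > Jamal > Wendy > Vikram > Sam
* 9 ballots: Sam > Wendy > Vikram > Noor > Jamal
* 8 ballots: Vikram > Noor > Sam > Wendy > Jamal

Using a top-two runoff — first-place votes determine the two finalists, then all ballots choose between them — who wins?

Vikram

Round 1 first-place votes: Sam 9, Jamal 0, Wendy 6, Noor 17, Vikram 14. Noor and Vikram advance.
Runoff: Noor is ranked above Vikram on 17 ballots, Vikram above Noor on 29.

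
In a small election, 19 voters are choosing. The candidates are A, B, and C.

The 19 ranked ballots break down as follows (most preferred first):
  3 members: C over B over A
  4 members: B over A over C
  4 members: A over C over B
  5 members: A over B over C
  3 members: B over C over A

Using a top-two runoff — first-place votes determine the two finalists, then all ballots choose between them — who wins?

B

Round 1 first-place votes: A 9, B 7, C 3. A and B advance.
Runoff: A is ranked above B on 9 ballots, B above A on 10.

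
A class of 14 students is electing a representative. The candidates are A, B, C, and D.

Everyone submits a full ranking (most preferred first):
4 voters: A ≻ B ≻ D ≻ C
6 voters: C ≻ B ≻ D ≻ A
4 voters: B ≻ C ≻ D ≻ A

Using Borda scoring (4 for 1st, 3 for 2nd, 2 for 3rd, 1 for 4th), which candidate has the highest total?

A: 4×4 + 6×1 + 4×1 = 26
B: 4×3 + 6×3 + 4×4 = 46
C: 4×1 + 6×4 + 4×3 = 40
D: 4×2 + 6×2 + 4×2 = 28

B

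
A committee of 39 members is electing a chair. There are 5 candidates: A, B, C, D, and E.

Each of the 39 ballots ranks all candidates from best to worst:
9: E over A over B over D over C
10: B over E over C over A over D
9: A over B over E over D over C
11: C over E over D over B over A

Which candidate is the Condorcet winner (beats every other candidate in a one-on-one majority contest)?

E vs A: 30–9
E vs B: 20–19
E vs C: 28–11
E vs D: 39–0
E beats every other candidate.

E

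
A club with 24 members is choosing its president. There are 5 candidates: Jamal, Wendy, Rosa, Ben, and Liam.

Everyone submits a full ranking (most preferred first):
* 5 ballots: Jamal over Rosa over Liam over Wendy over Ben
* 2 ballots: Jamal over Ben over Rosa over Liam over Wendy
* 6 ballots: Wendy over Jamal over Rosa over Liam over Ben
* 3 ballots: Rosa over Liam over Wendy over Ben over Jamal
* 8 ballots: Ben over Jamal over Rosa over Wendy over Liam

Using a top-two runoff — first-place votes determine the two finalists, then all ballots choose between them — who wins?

Jamal

Round 1 first-place votes: Jamal 7, Wendy 6, Rosa 3, Ben 8, Liam 0. Ben and Jamal advance.
Runoff: Ben is ranked above Jamal on 11 ballots, Jamal above Ben on 13.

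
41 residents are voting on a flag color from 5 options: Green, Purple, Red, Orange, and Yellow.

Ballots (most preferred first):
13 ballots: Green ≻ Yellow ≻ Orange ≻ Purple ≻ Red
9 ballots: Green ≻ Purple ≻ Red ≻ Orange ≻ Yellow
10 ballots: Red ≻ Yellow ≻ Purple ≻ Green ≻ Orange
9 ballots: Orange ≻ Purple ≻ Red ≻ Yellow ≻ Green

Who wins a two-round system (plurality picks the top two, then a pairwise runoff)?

Green

Round 1 first-place votes: Green 22, Purple 0, Red 10, Orange 9, Yellow 0. Green and Red advance.
Runoff: Green is ranked above Red on 22 ballots, Red above Green on 19.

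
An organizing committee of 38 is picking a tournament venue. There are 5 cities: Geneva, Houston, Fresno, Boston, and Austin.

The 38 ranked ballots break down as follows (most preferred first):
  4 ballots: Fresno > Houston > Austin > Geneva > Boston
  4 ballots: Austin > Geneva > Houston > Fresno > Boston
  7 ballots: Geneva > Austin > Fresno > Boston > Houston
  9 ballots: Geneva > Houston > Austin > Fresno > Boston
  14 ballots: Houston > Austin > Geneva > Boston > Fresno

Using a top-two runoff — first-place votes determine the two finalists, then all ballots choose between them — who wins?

Round 1 first-place votes: Geneva 16, Houston 14, Fresno 4, Boston 0, Austin 4. Geneva and Houston advance.
Runoff: Geneva is ranked above Houston on 20 ballots, Houston above Geneva on 18.

Geneva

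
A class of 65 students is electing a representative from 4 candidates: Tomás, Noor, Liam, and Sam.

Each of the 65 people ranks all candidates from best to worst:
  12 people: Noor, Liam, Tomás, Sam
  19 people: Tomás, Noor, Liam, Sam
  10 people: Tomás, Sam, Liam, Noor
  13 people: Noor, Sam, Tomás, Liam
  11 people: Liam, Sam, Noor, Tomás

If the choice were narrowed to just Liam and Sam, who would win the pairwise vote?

Liam is ranked above Sam on 42 ballots; Sam above Liam on 23.

Liam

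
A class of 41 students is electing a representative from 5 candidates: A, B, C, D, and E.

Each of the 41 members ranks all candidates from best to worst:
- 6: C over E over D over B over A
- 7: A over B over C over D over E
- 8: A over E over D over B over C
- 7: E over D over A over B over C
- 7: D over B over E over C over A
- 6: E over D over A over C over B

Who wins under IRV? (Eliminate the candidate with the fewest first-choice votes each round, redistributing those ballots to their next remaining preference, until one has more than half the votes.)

Round 1: A 15, B 0, C 6, D 7, E 13. B eliminated.
Round 2: A 15, C 6, D 7, E 13. C eliminated.
Round 3: A 15, D 7, E 19. D eliminated.
Round 4: A 15, E 26. E has a majority (≥21).

E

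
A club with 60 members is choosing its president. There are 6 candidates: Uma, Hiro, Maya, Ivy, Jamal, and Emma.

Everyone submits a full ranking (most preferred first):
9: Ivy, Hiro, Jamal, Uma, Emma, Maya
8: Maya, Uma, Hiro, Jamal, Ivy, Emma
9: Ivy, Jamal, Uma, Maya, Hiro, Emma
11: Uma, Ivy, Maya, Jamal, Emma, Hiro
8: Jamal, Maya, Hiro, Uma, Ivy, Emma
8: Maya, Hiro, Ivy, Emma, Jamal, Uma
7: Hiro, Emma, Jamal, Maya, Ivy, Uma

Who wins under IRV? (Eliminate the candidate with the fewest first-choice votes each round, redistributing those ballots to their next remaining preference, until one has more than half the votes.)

Maya

Round 1: Uma 11, Hiro 7, Maya 16, Ivy 18, Jamal 8, Emma 0. Emma eliminated.
Round 2: Uma 11, Hiro 7, Maya 16, Ivy 18, Jamal 8. Hiro eliminated.
Round 3: Uma 11, Maya 16, Ivy 18, Jamal 15. Uma eliminated.
Round 4: Maya 16, Ivy 29, Jamal 15. Jamal eliminated.
Round 5: Maya 31, Ivy 29. Maya has a majority (≥31).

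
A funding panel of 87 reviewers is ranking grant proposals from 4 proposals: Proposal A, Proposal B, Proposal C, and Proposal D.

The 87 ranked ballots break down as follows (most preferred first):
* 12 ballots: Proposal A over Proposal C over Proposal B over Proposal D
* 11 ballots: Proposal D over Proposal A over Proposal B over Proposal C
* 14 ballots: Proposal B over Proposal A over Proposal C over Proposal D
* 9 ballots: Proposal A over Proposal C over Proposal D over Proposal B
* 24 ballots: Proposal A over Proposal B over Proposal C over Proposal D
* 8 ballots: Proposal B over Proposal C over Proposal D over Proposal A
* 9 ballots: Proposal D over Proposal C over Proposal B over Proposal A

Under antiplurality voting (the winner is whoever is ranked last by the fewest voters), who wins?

Last-place votes: Proposal A 17, Proposal B 9, Proposal C 11, Proposal D 50.

Proposal B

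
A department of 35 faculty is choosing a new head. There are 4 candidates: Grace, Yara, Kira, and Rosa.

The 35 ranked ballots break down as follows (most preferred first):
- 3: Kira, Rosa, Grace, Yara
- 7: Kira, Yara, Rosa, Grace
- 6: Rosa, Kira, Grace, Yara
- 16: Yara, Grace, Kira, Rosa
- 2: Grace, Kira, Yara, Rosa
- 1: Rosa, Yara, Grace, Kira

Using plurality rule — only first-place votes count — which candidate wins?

Yara

First-place votes: Grace 2, Yara 16, Kira 10, Rosa 7.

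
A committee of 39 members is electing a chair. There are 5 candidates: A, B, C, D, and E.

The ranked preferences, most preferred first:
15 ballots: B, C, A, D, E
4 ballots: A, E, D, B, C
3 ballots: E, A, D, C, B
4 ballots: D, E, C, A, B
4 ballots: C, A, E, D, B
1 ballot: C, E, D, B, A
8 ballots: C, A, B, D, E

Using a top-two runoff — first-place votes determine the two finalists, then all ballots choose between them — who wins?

Round 1 first-place votes: A 4, B 15, C 13, D 4, E 3. B and C advance.
Runoff: B is ranked above C on 19 ballots, C above B on 20.

C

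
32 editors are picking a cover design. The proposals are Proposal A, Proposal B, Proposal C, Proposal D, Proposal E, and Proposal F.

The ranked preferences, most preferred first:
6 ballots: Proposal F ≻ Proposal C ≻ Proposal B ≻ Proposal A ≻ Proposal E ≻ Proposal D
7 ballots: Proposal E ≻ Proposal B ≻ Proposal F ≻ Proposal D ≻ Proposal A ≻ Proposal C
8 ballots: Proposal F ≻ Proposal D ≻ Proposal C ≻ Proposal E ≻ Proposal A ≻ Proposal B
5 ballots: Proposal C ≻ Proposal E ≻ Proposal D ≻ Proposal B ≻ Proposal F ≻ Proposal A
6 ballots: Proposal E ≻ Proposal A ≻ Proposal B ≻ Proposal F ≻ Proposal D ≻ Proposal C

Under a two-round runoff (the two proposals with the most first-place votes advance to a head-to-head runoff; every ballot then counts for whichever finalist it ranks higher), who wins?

Round 1 first-place votes: Proposal A 0, Proposal B 0, Proposal C 5, Proposal D 0, Proposal E 13, Proposal F 14. Proposal F and Proposal E advance.
Runoff: Proposal F is ranked above Proposal E on 14 ballots, Proposal E above Proposal F on 18.

Proposal E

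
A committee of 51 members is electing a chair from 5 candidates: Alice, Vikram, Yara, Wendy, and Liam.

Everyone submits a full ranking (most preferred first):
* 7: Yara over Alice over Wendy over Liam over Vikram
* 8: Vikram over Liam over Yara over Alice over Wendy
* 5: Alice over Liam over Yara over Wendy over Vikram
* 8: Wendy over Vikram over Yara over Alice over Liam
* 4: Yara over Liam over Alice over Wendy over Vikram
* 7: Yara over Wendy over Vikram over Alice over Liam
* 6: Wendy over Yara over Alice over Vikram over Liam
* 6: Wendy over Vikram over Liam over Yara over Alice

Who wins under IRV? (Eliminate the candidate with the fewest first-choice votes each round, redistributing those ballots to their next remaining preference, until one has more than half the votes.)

Yara

Round 1: Alice 5, Vikram 8, Yara 18, Wendy 20, Liam 0. Liam eliminated.
Round 2: Alice 5, Vikram 8, Yara 18, Wendy 20. Alice eliminated.
Round 3: Vikram 8, Yara 23, Wendy 20. Vikram eliminated.
Round 4: Yara 31, Wendy 20. Yara has a majority (≥26).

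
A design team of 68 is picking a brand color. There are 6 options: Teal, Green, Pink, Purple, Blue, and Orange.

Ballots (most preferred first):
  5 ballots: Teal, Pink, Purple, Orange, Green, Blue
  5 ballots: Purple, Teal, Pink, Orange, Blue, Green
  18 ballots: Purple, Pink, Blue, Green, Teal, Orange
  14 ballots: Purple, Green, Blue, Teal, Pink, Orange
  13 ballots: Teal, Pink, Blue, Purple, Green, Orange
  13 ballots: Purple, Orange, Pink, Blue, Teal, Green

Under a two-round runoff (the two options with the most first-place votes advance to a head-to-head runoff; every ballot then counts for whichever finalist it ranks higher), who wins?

Purple

Round 1 first-place votes: Teal 18, Green 0, Pink 0, Purple 50, Blue 0, Orange 0. Purple and Teal advance.
Runoff: Purple is ranked above Teal on 50 ballots, Teal above Purple on 18.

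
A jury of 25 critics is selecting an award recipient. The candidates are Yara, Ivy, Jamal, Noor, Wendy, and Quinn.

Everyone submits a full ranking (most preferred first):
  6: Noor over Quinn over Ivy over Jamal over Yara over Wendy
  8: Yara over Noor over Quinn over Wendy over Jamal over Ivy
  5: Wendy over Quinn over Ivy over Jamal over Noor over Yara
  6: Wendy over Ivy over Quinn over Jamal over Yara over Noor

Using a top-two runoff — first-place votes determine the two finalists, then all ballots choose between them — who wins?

Yara

Round 1 first-place votes: Yara 8, Ivy 0, Jamal 0, Noor 6, Wendy 11, Quinn 0. Wendy and Yara advance.
Runoff: Wendy is ranked above Yara on 11 ballots, Yara above Wendy on 14.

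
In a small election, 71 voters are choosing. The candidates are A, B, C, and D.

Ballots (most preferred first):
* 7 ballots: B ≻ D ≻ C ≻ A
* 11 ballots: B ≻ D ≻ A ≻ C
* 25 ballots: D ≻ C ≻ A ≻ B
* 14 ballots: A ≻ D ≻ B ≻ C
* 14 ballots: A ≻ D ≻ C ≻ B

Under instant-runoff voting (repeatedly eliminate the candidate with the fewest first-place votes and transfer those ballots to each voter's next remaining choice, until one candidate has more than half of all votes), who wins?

Round 1: A 28, B 18, C 0, D 25. C eliminated.
Round 2: A 28, B 18, D 25. B eliminated.
Round 3: A 28, D 43. D has a majority (≥36).

D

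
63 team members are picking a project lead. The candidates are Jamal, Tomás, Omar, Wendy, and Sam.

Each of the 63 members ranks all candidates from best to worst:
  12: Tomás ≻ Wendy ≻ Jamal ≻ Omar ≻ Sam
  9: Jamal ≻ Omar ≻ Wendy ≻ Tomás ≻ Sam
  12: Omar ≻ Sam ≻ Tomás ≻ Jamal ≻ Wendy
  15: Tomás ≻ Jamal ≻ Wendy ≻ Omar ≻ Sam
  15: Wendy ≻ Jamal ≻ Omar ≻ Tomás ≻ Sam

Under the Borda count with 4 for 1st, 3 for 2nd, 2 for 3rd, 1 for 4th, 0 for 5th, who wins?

Jamal

Jamal: 12×2 + 9×4 + 12×1 + 15×3 + 15×3 = 162
Tomás: 12×4 + 9×1 + 12×2 + 15×4 + 15×1 = 156
Omar: 12×1 + 9×3 + 12×4 + 15×1 + 15×2 = 132
Wendy: 12×3 + 9×2 + 12×0 + 15×2 + 15×4 = 144
Sam: 12×0 + 9×0 + 12×3 + 15×0 + 15×0 = 36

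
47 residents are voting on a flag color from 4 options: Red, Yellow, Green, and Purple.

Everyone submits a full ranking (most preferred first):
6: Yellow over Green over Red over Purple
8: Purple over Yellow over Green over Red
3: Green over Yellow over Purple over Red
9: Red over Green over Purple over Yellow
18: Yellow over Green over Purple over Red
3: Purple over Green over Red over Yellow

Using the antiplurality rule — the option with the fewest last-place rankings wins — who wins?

Last-place votes: Red 29, Yellow 12, Green 0, Purple 6.

Green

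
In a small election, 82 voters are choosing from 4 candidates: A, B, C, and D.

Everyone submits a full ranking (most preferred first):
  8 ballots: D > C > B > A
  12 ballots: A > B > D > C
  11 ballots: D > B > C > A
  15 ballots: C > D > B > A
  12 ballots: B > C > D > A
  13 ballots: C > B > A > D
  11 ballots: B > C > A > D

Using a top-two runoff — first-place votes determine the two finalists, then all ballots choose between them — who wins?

B

Round 1 first-place votes: A 12, B 23, C 28, D 19. C and B advance.
Runoff: C is ranked above B on 36 ballots, B above C on 46.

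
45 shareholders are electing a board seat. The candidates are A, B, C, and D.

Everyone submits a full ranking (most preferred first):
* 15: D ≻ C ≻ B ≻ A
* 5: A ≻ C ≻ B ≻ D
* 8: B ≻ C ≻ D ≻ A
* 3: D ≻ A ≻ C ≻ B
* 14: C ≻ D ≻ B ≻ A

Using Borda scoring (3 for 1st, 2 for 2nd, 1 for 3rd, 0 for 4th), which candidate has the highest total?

C

A: 15×0 + 5×3 + 8×0 + 3×2 + 14×0 = 21
B: 15×1 + 5×1 + 8×3 + 3×0 + 14×1 = 58
C: 15×2 + 5×2 + 8×2 + 3×1 + 14×3 = 101
D: 15×3 + 5×0 + 8×1 + 3×3 + 14×2 = 90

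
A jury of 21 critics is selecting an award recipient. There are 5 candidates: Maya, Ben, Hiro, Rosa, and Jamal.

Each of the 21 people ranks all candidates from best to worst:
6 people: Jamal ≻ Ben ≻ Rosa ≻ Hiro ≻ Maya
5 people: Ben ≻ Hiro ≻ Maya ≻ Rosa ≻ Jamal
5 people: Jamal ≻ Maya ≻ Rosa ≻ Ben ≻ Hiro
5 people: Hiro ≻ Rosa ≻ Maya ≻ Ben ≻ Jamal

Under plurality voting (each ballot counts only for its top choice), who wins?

First-place votes: Maya 0, Ben 5, Hiro 5, Rosa 0, Jamal 11.

Jamal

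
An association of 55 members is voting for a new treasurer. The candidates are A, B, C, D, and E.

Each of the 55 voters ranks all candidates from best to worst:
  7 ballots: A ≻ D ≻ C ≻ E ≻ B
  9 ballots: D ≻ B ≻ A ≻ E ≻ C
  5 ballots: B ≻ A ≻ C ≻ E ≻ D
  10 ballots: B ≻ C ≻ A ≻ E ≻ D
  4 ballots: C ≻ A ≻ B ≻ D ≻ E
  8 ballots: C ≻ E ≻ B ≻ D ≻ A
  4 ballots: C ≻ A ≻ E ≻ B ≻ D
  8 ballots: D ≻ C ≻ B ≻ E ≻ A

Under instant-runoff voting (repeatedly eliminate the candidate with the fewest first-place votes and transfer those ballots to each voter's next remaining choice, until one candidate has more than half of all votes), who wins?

C

Round 1: A 7, B 15, C 16, D 17, E 0. E eliminated.
Round 2: A 7, B 15, C 16, D 17. A eliminated.
Round 3: B 15, C 16, D 24. B eliminated.
Round 4: C 31, D 24. C has a majority (≥28).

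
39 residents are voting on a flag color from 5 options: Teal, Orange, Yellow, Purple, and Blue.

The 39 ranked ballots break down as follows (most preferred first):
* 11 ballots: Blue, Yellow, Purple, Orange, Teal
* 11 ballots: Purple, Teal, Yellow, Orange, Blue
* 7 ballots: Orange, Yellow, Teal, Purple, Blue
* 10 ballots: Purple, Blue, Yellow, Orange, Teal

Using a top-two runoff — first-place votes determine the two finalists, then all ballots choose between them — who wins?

Purple

Round 1 first-place votes: Teal 0, Orange 7, Yellow 0, Purple 21, Blue 11. Purple and Blue advance.
Runoff: Purple is ranked above Blue on 28 ballots, Blue above Purple on 11.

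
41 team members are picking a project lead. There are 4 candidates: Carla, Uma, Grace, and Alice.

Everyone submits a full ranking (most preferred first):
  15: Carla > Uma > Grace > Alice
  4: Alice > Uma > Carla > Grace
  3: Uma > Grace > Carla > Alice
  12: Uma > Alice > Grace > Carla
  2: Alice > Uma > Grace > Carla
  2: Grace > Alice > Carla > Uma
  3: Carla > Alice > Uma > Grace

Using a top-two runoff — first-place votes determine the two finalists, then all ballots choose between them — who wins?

Uma

Round 1 first-place votes: Carla 18, Uma 15, Grace 2, Alice 6. Carla and Uma advance.
Runoff: Carla is ranked above Uma on 20 ballots, Uma above Carla on 21.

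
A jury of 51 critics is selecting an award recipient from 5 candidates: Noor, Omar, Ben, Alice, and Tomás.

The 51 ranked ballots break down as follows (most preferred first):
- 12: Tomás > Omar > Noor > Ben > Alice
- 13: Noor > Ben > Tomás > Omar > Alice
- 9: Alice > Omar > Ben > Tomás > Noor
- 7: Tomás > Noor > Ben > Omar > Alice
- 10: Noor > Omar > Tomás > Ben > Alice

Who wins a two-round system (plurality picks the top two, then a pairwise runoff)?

Tomás

Round 1 first-place votes: Noor 23, Omar 0, Ben 0, Alice 9, Tomás 19. Noor and Tomás advance.
Runoff: Noor is ranked above Tomás on 23 ballots, Tomás above Noor on 28.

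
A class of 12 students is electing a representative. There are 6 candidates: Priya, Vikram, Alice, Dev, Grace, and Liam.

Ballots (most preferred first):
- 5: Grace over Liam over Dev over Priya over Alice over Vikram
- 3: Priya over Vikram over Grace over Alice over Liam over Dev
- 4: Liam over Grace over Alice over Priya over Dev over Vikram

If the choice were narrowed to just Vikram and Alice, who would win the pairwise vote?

Alice

Vikram is ranked above Alice on 3 ballots; Alice above Vikram on 9.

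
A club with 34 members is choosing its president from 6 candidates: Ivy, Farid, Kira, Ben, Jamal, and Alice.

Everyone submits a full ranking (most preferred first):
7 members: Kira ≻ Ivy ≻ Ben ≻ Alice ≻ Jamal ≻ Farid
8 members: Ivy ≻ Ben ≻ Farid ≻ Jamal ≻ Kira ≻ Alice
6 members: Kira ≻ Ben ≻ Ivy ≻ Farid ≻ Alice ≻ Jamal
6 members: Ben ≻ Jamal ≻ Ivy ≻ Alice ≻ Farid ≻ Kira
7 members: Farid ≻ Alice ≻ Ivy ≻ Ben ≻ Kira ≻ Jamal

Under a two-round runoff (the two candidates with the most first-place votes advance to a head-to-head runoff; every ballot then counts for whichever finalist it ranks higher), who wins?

Ivy

Round 1 first-place votes: Ivy 8, Farid 7, Kira 13, Ben 6, Jamal 0, Alice 0. Kira and Ivy advance.
Runoff: Kira is ranked above Ivy on 13 ballots, Ivy above Kira on 21.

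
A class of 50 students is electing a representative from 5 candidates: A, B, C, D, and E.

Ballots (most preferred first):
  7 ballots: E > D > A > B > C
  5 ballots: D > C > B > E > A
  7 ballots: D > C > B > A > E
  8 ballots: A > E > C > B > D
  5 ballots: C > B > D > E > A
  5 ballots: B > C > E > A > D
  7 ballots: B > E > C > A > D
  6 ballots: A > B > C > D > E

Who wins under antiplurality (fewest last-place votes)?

Last-place votes: A 10, B 0, C 7, D 20, E 13.

B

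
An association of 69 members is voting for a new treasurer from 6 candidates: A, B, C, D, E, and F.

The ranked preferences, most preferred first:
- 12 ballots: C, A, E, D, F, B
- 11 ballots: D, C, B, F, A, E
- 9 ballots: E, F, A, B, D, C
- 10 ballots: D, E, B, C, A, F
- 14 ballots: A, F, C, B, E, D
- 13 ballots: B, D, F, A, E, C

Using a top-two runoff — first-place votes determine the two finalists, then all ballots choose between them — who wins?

Round 1 first-place votes: A 14, B 13, C 12, D 21, E 9, F 0. D and A advance.
Runoff: D is ranked above A on 34 ballots, A above D on 35.

A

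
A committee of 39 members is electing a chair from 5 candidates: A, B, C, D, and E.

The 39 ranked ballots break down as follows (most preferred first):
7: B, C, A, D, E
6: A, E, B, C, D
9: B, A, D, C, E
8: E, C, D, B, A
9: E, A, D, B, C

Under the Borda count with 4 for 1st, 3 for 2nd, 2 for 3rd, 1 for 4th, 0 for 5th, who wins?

B

A: 7×2 + 6×4 + 9×3 + 8×0 + 9×3 = 92
B: 7×4 + 6×2 + 9×4 + 8×1 + 9×1 = 93
C: 7×3 + 6×1 + 9×1 + 8×3 + 9×0 = 60
D: 7×1 + 6×0 + 9×2 + 8×2 + 9×2 = 59
E: 7×0 + 6×3 + 9×0 + 8×4 + 9×4 = 86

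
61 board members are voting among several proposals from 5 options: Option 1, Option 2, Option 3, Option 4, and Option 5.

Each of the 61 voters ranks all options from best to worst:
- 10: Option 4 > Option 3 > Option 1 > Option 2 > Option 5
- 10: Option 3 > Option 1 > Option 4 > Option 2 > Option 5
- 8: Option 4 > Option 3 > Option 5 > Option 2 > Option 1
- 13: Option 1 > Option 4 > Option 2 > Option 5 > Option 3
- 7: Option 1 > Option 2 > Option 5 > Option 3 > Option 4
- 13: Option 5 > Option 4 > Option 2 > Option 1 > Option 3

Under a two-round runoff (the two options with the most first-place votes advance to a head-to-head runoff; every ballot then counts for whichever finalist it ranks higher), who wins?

Round 1 first-place votes: Option 1 20, Option 2 0, Option 3 10, Option 4 18, Option 5 13. Option 1 and Option 4 advance.
Runoff: Option 1 is ranked above Option 4 on 30 ballots, Option 4 above Option 1 on 31.

Option 4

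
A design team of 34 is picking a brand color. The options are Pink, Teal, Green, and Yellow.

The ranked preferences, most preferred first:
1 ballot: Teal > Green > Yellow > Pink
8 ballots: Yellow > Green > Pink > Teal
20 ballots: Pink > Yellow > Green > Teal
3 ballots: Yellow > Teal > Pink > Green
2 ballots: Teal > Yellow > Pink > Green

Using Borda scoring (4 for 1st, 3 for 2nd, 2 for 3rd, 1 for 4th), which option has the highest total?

Pink: 1×1 + 8×2 + 20×4 + 3×2 + 2×2 = 107
Teal: 1×4 + 8×1 + 20×1 + 3×3 + 2×4 = 49
Green: 1×3 + 8×3 + 20×2 + 3×1 + 2×1 = 72
Yellow: 1×2 + 8×4 + 20×3 + 3×4 + 2×3 = 112

Yellow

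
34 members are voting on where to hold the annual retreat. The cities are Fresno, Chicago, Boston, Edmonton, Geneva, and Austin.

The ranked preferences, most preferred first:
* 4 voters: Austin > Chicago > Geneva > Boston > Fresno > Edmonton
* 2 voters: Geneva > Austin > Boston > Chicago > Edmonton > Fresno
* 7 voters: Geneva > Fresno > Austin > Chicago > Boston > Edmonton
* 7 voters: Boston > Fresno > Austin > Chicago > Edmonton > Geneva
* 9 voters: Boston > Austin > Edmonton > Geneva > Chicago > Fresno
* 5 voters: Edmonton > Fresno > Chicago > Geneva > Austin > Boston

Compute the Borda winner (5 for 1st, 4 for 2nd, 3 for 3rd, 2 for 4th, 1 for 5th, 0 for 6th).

Austin

Fresno: 4×1 + 2×0 + 7×4 + 7×4 + 9×0 + 5×4 = 80
Chicago: 4×4 + 2×2 + 7×2 + 7×2 + 9×1 + 5×3 = 72
Boston: 4×2 + 2×3 + 7×1 + 7×5 + 9×5 + 5×0 = 101
Edmonton: 4×0 + 2×1 + 7×0 + 7×1 + 9×3 + 5×5 = 61
Geneva: 4×3 + 2×5 + 7×5 + 7×0 + 9×2 + 5×2 = 85
Austin: 4×5 + 2×4 + 7×3 + 7×3 + 9×4 + 5×1 = 111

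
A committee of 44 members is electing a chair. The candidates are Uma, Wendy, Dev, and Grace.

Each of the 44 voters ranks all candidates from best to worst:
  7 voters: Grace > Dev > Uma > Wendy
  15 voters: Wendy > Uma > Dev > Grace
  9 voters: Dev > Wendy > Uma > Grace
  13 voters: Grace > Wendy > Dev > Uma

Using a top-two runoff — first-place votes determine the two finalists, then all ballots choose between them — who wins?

Round 1 first-place votes: Uma 0, Wendy 15, Dev 9, Grace 20. Grace and Wendy advance.
Runoff: Grace is ranked above Wendy on 20 ballots, Wendy above Grace on 24.

Wendy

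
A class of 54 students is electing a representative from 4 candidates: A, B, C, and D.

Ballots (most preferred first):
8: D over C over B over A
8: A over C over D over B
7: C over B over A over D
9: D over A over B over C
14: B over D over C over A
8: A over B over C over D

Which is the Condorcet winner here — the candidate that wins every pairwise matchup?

B

B vs A: 29–25
B vs C: 31–23
B vs D: 29–25
B beats every other candidate.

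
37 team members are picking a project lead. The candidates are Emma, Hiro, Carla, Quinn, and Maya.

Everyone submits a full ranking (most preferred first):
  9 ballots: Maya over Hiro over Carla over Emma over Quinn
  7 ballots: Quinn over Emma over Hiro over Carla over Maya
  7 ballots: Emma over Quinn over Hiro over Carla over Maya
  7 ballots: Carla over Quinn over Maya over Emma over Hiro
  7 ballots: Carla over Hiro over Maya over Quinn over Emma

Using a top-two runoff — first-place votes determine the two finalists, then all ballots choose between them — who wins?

Carla

Round 1 first-place votes: Emma 7, Hiro 0, Carla 14, Quinn 7, Maya 9. Carla and Maya advance.
Runoff: Carla is ranked above Maya on 28 ballots, Maya above Carla on 9.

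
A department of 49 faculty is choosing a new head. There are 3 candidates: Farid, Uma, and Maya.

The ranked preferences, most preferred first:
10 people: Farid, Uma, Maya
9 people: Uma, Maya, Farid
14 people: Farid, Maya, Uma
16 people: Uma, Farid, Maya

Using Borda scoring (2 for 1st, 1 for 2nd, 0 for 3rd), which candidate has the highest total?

Farid: 10×2 + 9×0 + 14×2 + 16×1 = 64
Uma: 10×1 + 9×2 + 14×0 + 16×2 = 60
Maya: 10×0 + 9×1 + 14×1 + 16×0 = 23

Farid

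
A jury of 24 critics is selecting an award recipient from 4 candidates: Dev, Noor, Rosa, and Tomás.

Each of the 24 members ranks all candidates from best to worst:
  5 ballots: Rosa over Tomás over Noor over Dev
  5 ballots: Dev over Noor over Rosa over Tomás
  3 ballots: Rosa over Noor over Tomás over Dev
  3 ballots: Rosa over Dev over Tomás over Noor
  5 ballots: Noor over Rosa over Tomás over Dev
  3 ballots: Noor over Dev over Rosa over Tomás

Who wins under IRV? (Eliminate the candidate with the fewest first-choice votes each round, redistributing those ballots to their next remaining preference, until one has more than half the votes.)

Round 1: Dev 5, Noor 8, Rosa 11, Tomás 0. Tomás eliminated.
Round 2: Dev 5, Noor 8, Rosa 11. Dev eliminated.
Round 3: Noor 13, Rosa 11. Noor has a majority (≥13).

Noor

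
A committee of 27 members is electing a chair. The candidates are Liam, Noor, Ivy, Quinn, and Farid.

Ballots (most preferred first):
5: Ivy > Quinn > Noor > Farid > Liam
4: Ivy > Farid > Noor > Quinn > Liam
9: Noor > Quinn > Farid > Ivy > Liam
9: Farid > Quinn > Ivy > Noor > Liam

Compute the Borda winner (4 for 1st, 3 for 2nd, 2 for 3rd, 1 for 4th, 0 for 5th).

Quinn

Liam: 5×0 + 4×0 + 9×0 + 9×0 = 0
Noor: 5×2 + 4×2 + 9×4 + 9×1 = 63
Ivy: 5×4 + 4×4 + 9×1 + 9×2 = 63
Quinn: 5×3 + 4×1 + 9×3 + 9×3 = 73
Farid: 5×1 + 4×3 + 9×2 + 9×4 = 71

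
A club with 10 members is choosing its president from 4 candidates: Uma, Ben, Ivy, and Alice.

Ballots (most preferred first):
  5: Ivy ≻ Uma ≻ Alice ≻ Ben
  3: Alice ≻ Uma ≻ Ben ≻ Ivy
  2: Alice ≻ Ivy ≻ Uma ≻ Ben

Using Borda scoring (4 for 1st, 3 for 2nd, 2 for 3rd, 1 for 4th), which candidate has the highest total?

Alice

Uma: 5×3 + 3×3 + 2×2 = 28
Ben: 5×1 + 3×2 + 2×1 = 13
Ivy: 5×4 + 3×1 + 2×3 = 29
Alice: 5×2 + 3×4 + 2×4 = 30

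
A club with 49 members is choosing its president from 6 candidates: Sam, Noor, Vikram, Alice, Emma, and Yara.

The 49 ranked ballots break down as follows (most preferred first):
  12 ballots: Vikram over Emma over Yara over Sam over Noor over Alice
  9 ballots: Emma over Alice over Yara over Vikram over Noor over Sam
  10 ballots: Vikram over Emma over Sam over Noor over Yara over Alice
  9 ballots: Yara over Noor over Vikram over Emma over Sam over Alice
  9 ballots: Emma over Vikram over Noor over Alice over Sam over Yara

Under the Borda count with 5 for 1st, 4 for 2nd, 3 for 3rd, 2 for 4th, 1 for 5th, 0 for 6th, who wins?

Emma

Sam: 12×2 + 9×0 + 10×3 + 9×1 + 9×1 = 72
Noor: 12×1 + 9×1 + 10×2 + 9×4 + 9×3 = 104
Vikram: 12×5 + 9×2 + 10×5 + 9×3 + 9×4 = 191
Alice: 12×0 + 9×4 + 10×0 + 9×0 + 9×2 = 54
Emma: 12×4 + 9×5 + 10×4 + 9×2 + 9×5 = 196
Yara: 12×3 + 9×3 + 10×1 + 9×5 + 9×0 = 118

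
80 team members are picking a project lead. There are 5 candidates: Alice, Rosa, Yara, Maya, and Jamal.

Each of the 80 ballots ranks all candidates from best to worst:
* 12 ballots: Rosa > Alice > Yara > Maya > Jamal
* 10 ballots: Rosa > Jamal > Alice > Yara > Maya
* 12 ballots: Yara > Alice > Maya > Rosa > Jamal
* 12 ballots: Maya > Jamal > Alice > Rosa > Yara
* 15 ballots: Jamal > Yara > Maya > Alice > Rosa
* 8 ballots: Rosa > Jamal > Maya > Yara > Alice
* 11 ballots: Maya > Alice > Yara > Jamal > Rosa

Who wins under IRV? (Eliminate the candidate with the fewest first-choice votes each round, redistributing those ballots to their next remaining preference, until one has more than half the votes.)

Round 1: Alice 0, Rosa 30, Yara 12, Maya 23, Jamal 15. Alice eliminated.
Round 2: Rosa 30, Yara 12, Maya 23, Jamal 15. Yara eliminated.
Round 3: Rosa 30, Maya 35, Jamal 15. Jamal eliminated.
Round 4: Rosa 30, Maya 50. Maya has a majority (≥41).

Maya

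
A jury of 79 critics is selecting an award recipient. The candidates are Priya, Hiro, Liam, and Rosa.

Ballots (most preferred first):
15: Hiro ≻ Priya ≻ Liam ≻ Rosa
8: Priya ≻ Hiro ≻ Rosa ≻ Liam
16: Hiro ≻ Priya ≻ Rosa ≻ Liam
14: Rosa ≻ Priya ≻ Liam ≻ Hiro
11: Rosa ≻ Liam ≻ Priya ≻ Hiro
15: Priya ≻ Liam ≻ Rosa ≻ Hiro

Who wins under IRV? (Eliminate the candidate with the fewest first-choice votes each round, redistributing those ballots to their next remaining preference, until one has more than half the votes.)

Round 1: Priya 23, Hiro 31, Liam 0, Rosa 25. Liam eliminated.
Round 2: Priya 23, Hiro 31, Rosa 25. Priya eliminated.
Round 3: Hiro 39, Rosa 40. Rosa has a majority (≥40).

Rosa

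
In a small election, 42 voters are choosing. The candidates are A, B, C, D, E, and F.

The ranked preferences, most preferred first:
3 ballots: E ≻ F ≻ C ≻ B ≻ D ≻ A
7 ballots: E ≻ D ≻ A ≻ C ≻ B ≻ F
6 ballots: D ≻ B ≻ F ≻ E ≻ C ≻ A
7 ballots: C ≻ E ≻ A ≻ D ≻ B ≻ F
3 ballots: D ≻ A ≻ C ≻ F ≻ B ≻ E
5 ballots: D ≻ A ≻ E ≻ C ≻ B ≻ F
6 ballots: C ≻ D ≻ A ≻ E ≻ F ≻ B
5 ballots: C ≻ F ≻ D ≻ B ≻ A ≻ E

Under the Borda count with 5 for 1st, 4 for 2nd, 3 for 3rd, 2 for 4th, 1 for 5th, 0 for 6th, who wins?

D

A: 3×0 + 7×3 + 6×0 + 7×3 + 3×4 + 5×4 + 6×3 + 5×1 = 97
B: 3×2 + 7×1 + 6×4 + 7×1 + 3×1 + 5×1 + 6×0 + 5×2 = 62
C: 3×3 + 7×2 + 6×1 + 7×5 + 3×3 + 5×2 + 6×5 + 5×5 = 138
D: 3×1 + 7×4 + 6×5 + 7×2 + 3×5 + 5×5 + 6×4 + 5×3 = 154
E: 3×5 + 7×5 + 6×2 + 7×4 + 3×0 + 5×3 + 6×2 + 5×0 = 117
F: 3×4 + 7×0 + 6×3 + 7×0 + 3×2 + 5×0 + 6×1 + 5×4 = 62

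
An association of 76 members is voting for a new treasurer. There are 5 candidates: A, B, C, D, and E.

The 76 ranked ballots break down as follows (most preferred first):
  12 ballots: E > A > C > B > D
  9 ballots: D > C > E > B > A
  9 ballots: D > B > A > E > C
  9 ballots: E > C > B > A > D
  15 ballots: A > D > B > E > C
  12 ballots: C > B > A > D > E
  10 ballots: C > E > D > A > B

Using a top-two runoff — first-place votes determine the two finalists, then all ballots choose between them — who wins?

E

Round 1 first-place votes: A 15, B 0, C 22, D 18, E 21. C and E advance.
Runoff: C is ranked above E on 31 ballots, E above C on 45.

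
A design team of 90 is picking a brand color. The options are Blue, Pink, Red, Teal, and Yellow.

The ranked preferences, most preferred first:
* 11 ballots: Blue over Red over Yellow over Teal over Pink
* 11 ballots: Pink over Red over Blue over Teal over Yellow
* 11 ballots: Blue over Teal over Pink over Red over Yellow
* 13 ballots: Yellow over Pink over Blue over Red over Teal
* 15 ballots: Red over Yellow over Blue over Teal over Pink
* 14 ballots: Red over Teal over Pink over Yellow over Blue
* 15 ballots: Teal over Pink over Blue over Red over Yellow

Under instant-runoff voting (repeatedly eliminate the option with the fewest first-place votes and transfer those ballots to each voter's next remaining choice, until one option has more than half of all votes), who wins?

Blue

Round 1: Blue 22, Pink 11, Red 29, Teal 15, Yellow 13. Pink eliminated.
Round 2: Blue 22, Red 40, Teal 15, Yellow 13. Yellow eliminated.
Round 3: Blue 35, Red 40, Teal 15. Teal eliminated.
Round 4: Blue 50, Red 40. Blue has a majority (≥46).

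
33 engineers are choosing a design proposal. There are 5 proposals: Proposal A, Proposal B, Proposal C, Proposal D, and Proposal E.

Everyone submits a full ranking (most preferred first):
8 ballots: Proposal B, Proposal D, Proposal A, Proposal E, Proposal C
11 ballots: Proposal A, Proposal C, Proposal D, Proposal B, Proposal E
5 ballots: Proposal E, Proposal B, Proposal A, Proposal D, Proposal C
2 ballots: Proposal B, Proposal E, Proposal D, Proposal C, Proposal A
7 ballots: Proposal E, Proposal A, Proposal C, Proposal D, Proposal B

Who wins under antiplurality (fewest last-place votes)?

Proposal D

Last-place votes: Proposal A 2, Proposal B 7, Proposal C 13, Proposal D 0, Proposal E 11.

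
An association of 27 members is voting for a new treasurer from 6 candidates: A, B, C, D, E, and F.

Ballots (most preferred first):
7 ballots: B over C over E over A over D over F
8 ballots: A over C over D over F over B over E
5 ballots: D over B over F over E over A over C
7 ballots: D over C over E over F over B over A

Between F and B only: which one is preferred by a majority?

F is ranked above B on 15 ballots; B above F on 12.

F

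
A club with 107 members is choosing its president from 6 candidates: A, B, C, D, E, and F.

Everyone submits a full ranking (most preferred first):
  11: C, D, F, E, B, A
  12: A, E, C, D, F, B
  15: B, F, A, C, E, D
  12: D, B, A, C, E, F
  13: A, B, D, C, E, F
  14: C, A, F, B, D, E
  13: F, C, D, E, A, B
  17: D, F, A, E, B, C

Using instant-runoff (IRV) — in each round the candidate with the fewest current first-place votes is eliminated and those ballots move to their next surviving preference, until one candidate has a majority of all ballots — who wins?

A

Round 1: A 25, B 15, C 25, D 29, E 0, F 13. E eliminated.
Round 2: A 25, B 15, C 25, D 29, F 13. F eliminated.
Round 3: A 25, B 15, C 38, D 29. B eliminated.
Round 4: A 40, C 38, D 29. D eliminated.
Round 5: A 69, C 38. A has a majority (≥54).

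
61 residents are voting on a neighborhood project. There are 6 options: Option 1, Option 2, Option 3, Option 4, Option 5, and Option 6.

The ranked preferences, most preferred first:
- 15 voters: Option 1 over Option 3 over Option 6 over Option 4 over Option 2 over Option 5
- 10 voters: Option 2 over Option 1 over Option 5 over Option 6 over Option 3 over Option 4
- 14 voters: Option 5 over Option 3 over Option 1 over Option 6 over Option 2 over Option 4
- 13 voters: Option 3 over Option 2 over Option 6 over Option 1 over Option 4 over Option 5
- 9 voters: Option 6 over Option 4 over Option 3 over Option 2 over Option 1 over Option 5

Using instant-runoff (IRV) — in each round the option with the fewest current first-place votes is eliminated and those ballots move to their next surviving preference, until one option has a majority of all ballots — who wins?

Round 1: Option 1 15, Option 2 10, Option 3 13, Option 4 0, Option 5 14, Option 6 9. Option 4 eliminated.
Round 2: Option 1 15, Option 2 10, Option 3 13, Option 5 14, Option 6 9. Option 6 eliminated.
Round 3: Option 1 15, Option 2 10, Option 3 22, Option 5 14. Option 2 eliminated.
Round 4: Option 1 25, Option 3 22, Option 5 14. Option 5 eliminated.
Round 5: Option 1 25, Option 3 36. Option 3 has a majority (≥31).

Option 3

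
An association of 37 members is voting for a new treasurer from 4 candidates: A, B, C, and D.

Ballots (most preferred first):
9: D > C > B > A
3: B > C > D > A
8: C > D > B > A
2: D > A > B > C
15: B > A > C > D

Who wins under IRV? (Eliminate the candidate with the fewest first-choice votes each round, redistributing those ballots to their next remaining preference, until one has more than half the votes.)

Round 1: A 0, B 18, C 8, D 11. A eliminated.
Round 2: B 18, C 8, D 11. C eliminated.
Round 3: B 18, D 19. D has a majority (≥19).

D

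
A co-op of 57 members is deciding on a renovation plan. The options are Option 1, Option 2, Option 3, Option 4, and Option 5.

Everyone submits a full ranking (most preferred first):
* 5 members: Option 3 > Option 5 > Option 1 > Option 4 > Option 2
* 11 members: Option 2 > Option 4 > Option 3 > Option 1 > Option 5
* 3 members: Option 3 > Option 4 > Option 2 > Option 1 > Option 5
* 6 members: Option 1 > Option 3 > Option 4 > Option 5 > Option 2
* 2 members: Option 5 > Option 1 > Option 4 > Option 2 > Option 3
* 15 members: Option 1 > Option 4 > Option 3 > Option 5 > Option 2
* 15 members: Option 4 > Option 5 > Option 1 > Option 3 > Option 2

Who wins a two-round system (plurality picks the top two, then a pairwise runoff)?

Round 1 first-place votes: Option 1 21, Option 2 11, Option 3 8, Option 4 15, Option 5 2. Option 1 and Option 4 advance.
Runoff: Option 1 is ranked above Option 4 on 28 ballots, Option 4 above Option 1 on 29.

Option 4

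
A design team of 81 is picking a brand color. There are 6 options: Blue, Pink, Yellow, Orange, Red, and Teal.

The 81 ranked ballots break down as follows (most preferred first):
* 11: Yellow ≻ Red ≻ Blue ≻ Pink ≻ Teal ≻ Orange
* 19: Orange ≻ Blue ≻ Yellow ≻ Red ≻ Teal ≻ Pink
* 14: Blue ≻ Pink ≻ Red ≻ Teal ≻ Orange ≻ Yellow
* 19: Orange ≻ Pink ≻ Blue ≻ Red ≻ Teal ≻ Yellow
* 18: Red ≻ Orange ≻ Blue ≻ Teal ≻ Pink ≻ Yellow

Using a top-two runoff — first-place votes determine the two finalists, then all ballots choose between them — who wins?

Red

Round 1 first-place votes: Blue 14, Pink 0, Yellow 11, Orange 38, Red 18, Teal 0. Orange and Red advance.
Runoff: Orange is ranked above Red on 38 ballots, Red above Orange on 43.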